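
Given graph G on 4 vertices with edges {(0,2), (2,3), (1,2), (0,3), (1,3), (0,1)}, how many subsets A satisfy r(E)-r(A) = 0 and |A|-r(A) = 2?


R(x,y) = sum over A in 2^E of x^(r(E)-r(A)) * y^(|A|-r(A)).
G has 4 vertices, 6 edges. r(E) = 3.
Enumerate all 2^6 = 64 subsets.
Count subsets with r(E)-r(A)=0 and |A|-r(A)=2: 6.

6


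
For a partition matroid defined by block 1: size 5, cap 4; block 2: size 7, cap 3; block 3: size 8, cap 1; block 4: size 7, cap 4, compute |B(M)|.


A basis picks exactly ci elements from block i.
Number of bases = product of C(|Si|, ci).
= C(5,4) * C(7,3) * C(8,1) * C(7,4)
= 5 * 35 * 8 * 35
= 49000.

49000


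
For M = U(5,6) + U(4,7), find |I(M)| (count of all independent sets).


For a direct sum, |I(M1+M2)| = |I(M1)| * |I(M2)|.
|I(U(5,6))| = sum C(6,k) for k=0..5 = 63.
|I(U(4,7))| = sum C(7,k) for k=0..4 = 99.
Total = 63 * 99 = 6237.

6237


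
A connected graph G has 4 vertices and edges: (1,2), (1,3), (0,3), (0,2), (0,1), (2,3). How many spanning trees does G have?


By Kirchhoff's matrix tree theorem, the number of spanning trees equals
the determinant of any cofactor of the Laplacian matrix L.
G has 4 vertices and 6 edges.
Computing the (3 x 3) cofactor determinant gives 16.

16


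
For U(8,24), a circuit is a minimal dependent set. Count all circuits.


In U(8,24), circuits are the (9)-element subsets.
Any set of 9 elements is dependent, and removing any one element gives
an independent set of size 8, so it is a minimal dependent set.
Number of circuits = C(24,9) = 1307504.

1307504


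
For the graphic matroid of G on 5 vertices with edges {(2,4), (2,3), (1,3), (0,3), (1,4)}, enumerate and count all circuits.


A circuit in a graphic matroid = edge set of a simple cycle.
G has 5 vertices and 5 edges.
Enumerating all minimal edge subsets forming cycles...
Total circuits found: 1.

1


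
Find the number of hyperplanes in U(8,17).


Hyperplanes of U(8,17) are flats of rank 7.
In a uniform matroid, these are exactly the (7)-element subsets.
Count = (17 choose 7) = 19448.

19448


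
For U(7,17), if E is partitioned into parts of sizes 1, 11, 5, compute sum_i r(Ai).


r(Ai) = min(|Ai|, 7) for each part.
Sum = min(1,7) + min(11,7) + min(5,7)
    = 1 + 7 + 5
    = 13.

13


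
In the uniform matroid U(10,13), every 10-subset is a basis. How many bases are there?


Bases of U(10,13) are all 10-element subsets of the 13-element ground set.
Number of bases = C(13,10).
C(13,10) = 13! / (10! * 3!) = 286.

286


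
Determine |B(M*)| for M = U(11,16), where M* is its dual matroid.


The dual of U(r,n) is U(n-r, n) = U(5,16).
Bases of U(5,16) are all (5)-element subsets.
|B(M*)| = (16 choose 5) = 4368.

4368


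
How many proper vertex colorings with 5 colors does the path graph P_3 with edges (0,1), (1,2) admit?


P(P_3, k) = k * (k-1)^(2).
P(5) = 5 * 4^2 = 5 * 16 = 80.

80


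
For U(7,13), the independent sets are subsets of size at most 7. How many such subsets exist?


Independent sets of U(7,13) are all subsets of size <= 7.
Count = (13 choose 0) + (13 choose 1) + (13 choose 2) + (13 choose 3) + (13 choose 4) + (13 choose 5) + (13 choose 6) + (13 choose 7)
     = 1 + 13 + 78 + 286 + 715 + 1287 + 1716 + 1716
     = 5812.

5812


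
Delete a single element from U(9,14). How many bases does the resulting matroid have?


Deleting e from U(9,14) gives U(9,13) since n > r.
Bases of U(9,13) = C(13,9) = 13! / (9! * 4!) = 715.

715


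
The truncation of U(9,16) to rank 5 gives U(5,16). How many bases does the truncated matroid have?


Truncating U(9,16) to rank 5 gives U(5,16).
Bases of U(5,16) are all 5-element subsets of 16 elements.
Number of bases = C(16,5) = 16! / (5! * 11!) = 4368.

4368


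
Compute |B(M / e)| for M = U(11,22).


Contracting e from U(11,22) gives U(10,21).
Bases of U(10,21) = (21 choose 10) = 352716.

352716


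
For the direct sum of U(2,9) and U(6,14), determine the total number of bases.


Bases of a direct sum M1 + M2: |B| = |B(M1)| * |B(M2)|.
|B(U(2,9))| = C(9,2) = 36.
|B(U(6,14))| = C(14,6) = 3003.
Total bases = 36 * 3003 = 108108.

108108


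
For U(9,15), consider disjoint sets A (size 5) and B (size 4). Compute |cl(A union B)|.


|A union B| = 5 + 4 = 9 (disjoint).
In U(9,15), cl(S) = S if |S| < 9, else cl(S) = E.
Since 9 >= 9, cl(A union B) = E.
|cl(A union B)| = 15.

15


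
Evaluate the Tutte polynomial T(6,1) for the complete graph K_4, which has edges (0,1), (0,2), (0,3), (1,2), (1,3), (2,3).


T(K_4; x,y) = x^3 + 3x^2 + 4xy + 2x + y^3 + 3y^2 + 2y.
Substituting x=6, y=1:
= 216 + 108 + 24 + 12 + 1 + 3 + 2
= 366.

366


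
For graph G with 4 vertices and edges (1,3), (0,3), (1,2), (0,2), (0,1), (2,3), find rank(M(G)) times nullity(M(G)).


r(M) = |V| - c = 4 - 1 = 3.
nullity = |E| - r(M) = 6 - 3 = 3.
Product = 3 * 3 = 9.

9


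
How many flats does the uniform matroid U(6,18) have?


Flats of U(6,18): every subset of size < 6 is a flat, plus E itself.
Count = (18 choose 0) + (18 choose 1) + (18 choose 2) + (18 choose 3) + (18 choose 4) + (18 choose 5) + 1
     = 1 + 18 + 153 + 816 + 3060 + 8568 + 1
     = 12617.

12617


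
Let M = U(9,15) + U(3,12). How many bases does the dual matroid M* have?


(M1+M2)* = M1* + M2*.
M1* = U(6,15), bases: C(15,6) = 5005.
M2* = U(9,12), bases: C(12,9) = 220.
|B(M*)| = 5005 * 220 = 1101100.

1101100


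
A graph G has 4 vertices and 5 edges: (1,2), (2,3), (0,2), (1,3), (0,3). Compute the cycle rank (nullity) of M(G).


Cycle rank (nullity) = |E| - r(M) = |E| - (|V| - c).
|E| = 5, |V| = 4, c = 1.
Nullity = 5 - (4 - 1) = 5 - 3 = 2.

2


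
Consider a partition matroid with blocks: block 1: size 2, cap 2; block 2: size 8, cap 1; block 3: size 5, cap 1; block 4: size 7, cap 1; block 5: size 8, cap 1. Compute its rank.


Rank of a partition matroid = sum of min(|Si|, ci) for each block.
= min(2,2) + min(8,1) + min(5,1) + min(7,1) + min(8,1)
= 2 + 1 + 1 + 1 + 1
= 6.

6


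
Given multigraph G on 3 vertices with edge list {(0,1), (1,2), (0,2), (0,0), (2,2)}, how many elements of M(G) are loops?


In a graphic matroid, a loop is a self-loop edge (u,u) with rank 0.
Examining all 5 edges for self-loops...
Self-loops found: (0,0), (2,2)
Number of loops = 2.

2


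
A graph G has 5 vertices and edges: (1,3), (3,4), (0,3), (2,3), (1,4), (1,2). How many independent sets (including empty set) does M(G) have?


An independent set in a graphic matroid is an acyclic edge subset.
G has 5 vertices and 6 edges.
Enumerate all 2^6 = 64 subsets, checking for acyclicity.
Total independent sets = 48.

48


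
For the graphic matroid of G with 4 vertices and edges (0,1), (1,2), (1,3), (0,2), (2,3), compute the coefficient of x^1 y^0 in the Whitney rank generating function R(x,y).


R(x,y) = sum over A in 2^E of x^(r(E)-r(A)) * y^(|A|-r(A)).
G has 4 vertices, 5 edges. r(E) = 3.
Enumerate all 2^5 = 32 subsets.
Count subsets with r(E)-r(A)=1 and |A|-r(A)=0: 10.

10


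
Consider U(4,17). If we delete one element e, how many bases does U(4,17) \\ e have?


Deleting e from U(4,17) gives U(4,16) since n > r.
Bases of U(4,16) = (16 choose 4) = 1820.

1820


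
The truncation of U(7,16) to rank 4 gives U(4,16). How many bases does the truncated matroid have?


Truncating U(7,16) to rank 4 gives U(4,16).
Bases of U(4,16) are all 4-element subsets of 16 elements.
Number of bases = C(16,4) = 16! / (4! * 12!) = 1820.

1820


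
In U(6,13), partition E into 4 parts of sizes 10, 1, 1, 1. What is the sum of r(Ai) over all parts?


r(Ai) = min(|Ai|, 6) for each part.
Sum = min(10,6) + min(1,6) + min(1,6) + min(1,6)
    = 6 + 1 + 1 + 1
    = 9.

9


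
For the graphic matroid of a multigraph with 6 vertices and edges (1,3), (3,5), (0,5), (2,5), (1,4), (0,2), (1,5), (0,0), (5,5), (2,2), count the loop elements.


In a graphic matroid, a loop is a self-loop edge (u,u) with rank 0.
Examining all 10 edges for self-loops...
Self-loops found: (0,0), (5,5), (2,2)
Number of loops = 3.

3


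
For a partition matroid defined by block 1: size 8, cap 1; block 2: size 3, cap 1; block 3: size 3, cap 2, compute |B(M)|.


A basis picks exactly ci elements from block i.
Number of bases = product of C(|Si|, ci).
= C(8,1) * C(3,1) * C(3,2)
= 8 * 3 * 3
= 72.

72


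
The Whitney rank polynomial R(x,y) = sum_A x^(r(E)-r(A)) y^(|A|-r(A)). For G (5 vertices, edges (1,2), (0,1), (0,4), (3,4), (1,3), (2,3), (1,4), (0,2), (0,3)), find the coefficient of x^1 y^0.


R(x,y) = sum over A in 2^E of x^(r(E)-r(A)) * y^(|A|-r(A)).
G has 5 vertices, 9 edges. r(E) = 4.
Enumerate all 2^9 = 512 subsets.
Count subsets with r(E)-r(A)=1 and |A|-r(A)=0: 77.

77


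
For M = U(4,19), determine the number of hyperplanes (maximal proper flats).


Hyperplanes of U(4,19) are flats of rank 3.
In a uniform matroid, these are exactly the (3)-element subsets.
Count = (19 choose 3) = 969.

969


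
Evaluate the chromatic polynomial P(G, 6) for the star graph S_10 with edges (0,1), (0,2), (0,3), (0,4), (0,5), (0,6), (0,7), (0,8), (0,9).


P(tree, k) = k * (k-1)^(9) for any tree on 10 vertices.
P(6) = 6 * 5^9 = 6 * 1953125 = 11718750.

11718750


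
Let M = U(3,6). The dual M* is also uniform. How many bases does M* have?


The dual of U(r,n) is U(n-r, n) = U(3,6).
Bases of U(3,6) are all (3)-element subsets.
|B(M*)| = C(6,3) = (6 * 5 * 4) / (1 * 2 * 3) = 20.

20


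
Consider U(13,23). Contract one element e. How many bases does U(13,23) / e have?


Contracting e from U(13,23) gives U(12,22).
Bases of U(12,22) = C(22,12) = 646646.

646646


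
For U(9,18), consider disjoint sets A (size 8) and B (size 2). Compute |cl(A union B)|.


|A union B| = 8 + 2 = 10 (disjoint).
In U(9,18), cl(S) = S if |S| < 9, else cl(S) = E.
Since 10 >= 9, cl(A union B) = E.
|cl(A union B)| = 18.

18


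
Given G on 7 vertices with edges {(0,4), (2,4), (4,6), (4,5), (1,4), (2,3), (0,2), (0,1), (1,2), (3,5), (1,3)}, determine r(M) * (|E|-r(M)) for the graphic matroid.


r(M) = |V| - c = 7 - 1 = 6.
nullity = |E| - r(M) = 11 - 6 = 5.
Product = 6 * 5 = 30.

30


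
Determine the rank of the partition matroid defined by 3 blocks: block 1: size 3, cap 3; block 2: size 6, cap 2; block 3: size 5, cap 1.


Rank of a partition matroid = sum of min(|Si|, ci) for each block.
= min(3,3) + min(6,2) + min(5,1)
= 3 + 2 + 1
= 6.

6


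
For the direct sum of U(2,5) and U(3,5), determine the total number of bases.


Bases of a direct sum M1 + M2: |B| = |B(M1)| * |B(M2)|.
|B(U(2,5))| = C(5,2) = 10.
|B(U(3,5))| = C(5,3) = 10.
Total bases = 10 * 10 = 100.

100


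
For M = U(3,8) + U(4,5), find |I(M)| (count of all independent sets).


For a direct sum, |I(M1+M2)| = |I(M1)| * |I(M2)|.
|I(U(3,8))| = sum C(8,k) for k=0..3 = 93.
|I(U(4,5))| = sum C(5,k) for k=0..4 = 31.
Total = 93 * 31 = 2883.

2883


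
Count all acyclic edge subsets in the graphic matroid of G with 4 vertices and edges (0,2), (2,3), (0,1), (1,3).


An independent set in a graphic matroid is an acyclic edge subset.
G has 4 vertices and 4 edges.
Enumerate all 2^4 = 16 subsets, checking for acyclicity.
Total independent sets = 15.

15


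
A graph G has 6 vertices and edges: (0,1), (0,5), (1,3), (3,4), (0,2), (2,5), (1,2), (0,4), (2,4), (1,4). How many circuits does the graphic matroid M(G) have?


A circuit in a graphic matroid = edge set of a simple cycle.
G has 6 vertices and 10 edges.
Enumerating all minimal edge subsets forming cycles...
Total circuits found: 19.

19


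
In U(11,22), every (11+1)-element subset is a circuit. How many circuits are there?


In U(11,22), circuits are the (12)-element subsets.
Any set of 12 elements is dependent, and removing any one element gives
an independent set of size 11, so it is a minimal dependent set.
Number of circuits = C(22,12) = 646646.

646646


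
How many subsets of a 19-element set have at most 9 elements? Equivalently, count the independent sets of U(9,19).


Independent sets of U(9,19) are all subsets of size <= 9.
Count = C(19,0) + C(19,1) + C(19,2) + C(19,3) + C(19,4) + C(19,5) + C(19,6) + C(19,7) + C(19,8) + C(19,9)
     = 1 + 19 + 171 + 969 + 3876 + 11628 + 27132 + 50388 + 75582 + 92378
     = 262144.

262144


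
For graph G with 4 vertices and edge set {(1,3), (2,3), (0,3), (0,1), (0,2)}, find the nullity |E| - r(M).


Cycle rank (nullity) = |E| - r(M) = |E| - (|V| - c).
|E| = 5, |V| = 4, c = 1.
Nullity = 5 - (4 - 1) = 5 - 3 = 2.

2


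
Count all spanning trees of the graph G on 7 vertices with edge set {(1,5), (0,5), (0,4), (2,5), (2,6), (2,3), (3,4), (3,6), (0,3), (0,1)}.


By Kirchhoff's matrix tree theorem, the number of spanning trees equals
the determinant of any cofactor of the Laplacian matrix L.
G has 7 vertices and 10 edges.
Computing the (6 x 6) cofactor determinant gives 81.

81


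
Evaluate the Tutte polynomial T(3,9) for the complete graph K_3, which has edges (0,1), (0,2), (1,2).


T(K_3; x,y) = x^2 + x + y.
T(3,9) = 9 + 3 + 9 = 21.

21


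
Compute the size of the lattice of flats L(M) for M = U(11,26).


Flats of U(11,26): every subset of size < 11 is a flat, plus E itself.
Count = (26 choose 0) + (26 choose 1) + (26 choose 2) + (26 choose 3) + (26 choose 4) + (26 choose 5) + (26 choose 6) + (26 choose 7) + (26 choose 8) + (26 choose 9) + (26 choose 10) + 1
     = 1 + 26 + 325 + 2600 + 14950 + 65780 + 230230 + 657800 + 1562275 + 3124550 + 5311735 + 1
     = 10970273.

10970273


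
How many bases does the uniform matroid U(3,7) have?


Bases of U(3,7) are all 3-element subsets of the 7-element ground set.
Number of bases = C(7,3).
C(7,3) = (7 * 6 * 5) / (1 * 2 * 3) = 35.

35


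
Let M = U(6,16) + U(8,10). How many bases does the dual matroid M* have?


(M1+M2)* = M1* + M2*.
M1* = U(10,16), bases: C(16,10) = 8008.
M2* = U(2,10), bases: C(10,2) = 45.
|B(M*)| = 8008 * 45 = 360360.

360360


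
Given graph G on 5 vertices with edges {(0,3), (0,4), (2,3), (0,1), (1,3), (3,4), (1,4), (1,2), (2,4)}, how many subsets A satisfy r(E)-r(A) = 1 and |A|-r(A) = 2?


R(x,y) = sum over A in 2^E of x^(r(E)-r(A)) * y^(|A|-r(A)).
G has 5 vertices, 9 edges. r(E) = 4.
Enumerate all 2^9 = 512 subsets.
Count subsets with r(E)-r(A)=1 and |A|-r(A)=2: 15.

15


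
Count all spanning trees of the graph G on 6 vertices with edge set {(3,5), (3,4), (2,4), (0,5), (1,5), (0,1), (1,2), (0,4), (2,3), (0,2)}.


By Kirchhoff's matrix tree theorem, the number of spanning trees equals
the determinant of any cofactor of the Laplacian matrix L.
G has 6 vertices and 10 edges.
Computing the (5 x 5) cofactor determinant gives 130.

130


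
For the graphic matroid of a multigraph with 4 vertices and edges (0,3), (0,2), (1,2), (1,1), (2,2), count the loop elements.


In a graphic matroid, a loop is a self-loop edge (u,u) with rank 0.
Examining all 5 edges for self-loops...
Self-loops found: (1,1), (2,2)
Number of loops = 2.

2


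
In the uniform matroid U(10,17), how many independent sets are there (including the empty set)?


Independent sets of U(10,17) are all subsets of size <= 10.
Count = (17 choose 0) + (17 choose 1) + (17 choose 2) + (17 choose 3) + (17 choose 4) + (17 choose 5) + (17 choose 6) + (17 choose 7) + (17 choose 8) + (17 choose 9) + (17 choose 10)
     = 1 + 17 + 136 + 680 + 2380 + 6188 + 12376 + 19448 + 24310 + 24310 + 19448
     = 109294.

109294


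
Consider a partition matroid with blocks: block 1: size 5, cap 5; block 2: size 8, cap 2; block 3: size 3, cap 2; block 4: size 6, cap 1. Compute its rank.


Rank of a partition matroid = sum of min(|Si|, ci) for each block.
= min(5,5) + min(8,2) + min(3,2) + min(6,1)
= 5 + 2 + 2 + 1
= 10.

10


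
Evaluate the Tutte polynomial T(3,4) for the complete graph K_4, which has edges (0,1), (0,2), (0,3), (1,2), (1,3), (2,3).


T(K_4; x,y) = x^3 + 3x^2 + 4xy + 2x + y^3 + 3y^2 + 2y.
Substituting x=3, y=4:
= 27 + 27 + 48 + 6 + 64 + 48 + 8
= 228.

228


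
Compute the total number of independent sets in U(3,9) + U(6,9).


For a direct sum, |I(M1+M2)| = |I(M1)| * |I(M2)|.
|I(U(3,9))| = sum C(9,k) for k=0..3 = 130.
|I(U(6,9))| = sum C(9,k) for k=0..6 = 466.
Total = 130 * 466 = 60580.

60580


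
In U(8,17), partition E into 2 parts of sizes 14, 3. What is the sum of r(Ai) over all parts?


r(Ai) = min(|Ai|, 8) for each part.
Sum = min(14,8) + min(3,8)
    = 8 + 3
    = 11.

11


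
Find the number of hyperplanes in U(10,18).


Hyperplanes of U(10,18) are flats of rank 9.
In a uniform matroid, these are exactly the (9)-element subsets.
Count = C(18,9) = 48620.

48620


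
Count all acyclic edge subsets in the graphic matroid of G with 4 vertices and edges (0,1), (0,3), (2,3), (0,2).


An independent set in a graphic matroid is an acyclic edge subset.
G has 4 vertices and 4 edges.
Enumerate all 2^4 = 16 subsets, checking for acyclicity.
Total independent sets = 14.

14


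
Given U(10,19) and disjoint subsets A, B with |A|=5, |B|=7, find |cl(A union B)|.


|A union B| = 5 + 7 = 12 (disjoint).
In U(10,19), cl(S) = S if |S| < 10, else cl(S) = E.
Since 12 >= 10, cl(A union B) = E.
|cl(A union B)| = 19.

19


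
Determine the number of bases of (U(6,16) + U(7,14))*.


(M1+M2)* = M1* + M2*.
M1* = U(10,16), bases: C(16,10) = 8008.
M2* = U(7,14), bases: C(14,7) = 3432.
|B(M*)| = 8008 * 3432 = 27483456.

27483456


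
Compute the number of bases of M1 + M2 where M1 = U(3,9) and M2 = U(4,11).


Bases of a direct sum M1 + M2: |B| = |B(M1)| * |B(M2)|.
|B(U(3,9))| = C(9,3) = 84.
|B(U(4,11))| = C(11,4) = 330.
Total bases = 84 * 330 = 27720.

27720


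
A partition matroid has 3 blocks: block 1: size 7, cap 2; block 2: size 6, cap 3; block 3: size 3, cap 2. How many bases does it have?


A basis picks exactly ci elements from block i.
Number of bases = product of C(|Si|, ci).
= C(7,2) * C(6,3) * C(3,2)
= 21 * 20 * 3
= 1260.

1260


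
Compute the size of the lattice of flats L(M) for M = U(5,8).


Flats of U(5,8): every subset of size < 5 is a flat, plus E itself.
Count = C(8,0) + C(8,1) + C(8,2) + C(8,3) + C(8,4) + 1
     = 1 + 8 + 28 + 56 + 70 + 1
     = 164.

164


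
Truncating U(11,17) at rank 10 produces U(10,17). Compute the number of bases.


Truncating U(11,17) to rank 10 gives U(10,17).
Bases of U(10,17) are all 10-element subsets of 17 elements.
Number of bases = (17 choose 10) = 19448.

19448


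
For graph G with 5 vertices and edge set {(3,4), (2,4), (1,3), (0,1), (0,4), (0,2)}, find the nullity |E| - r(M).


Cycle rank (nullity) = |E| - r(M) = |E| - (|V| - c).
|E| = 6, |V| = 5, c = 1.
Nullity = 6 - (5 - 1) = 6 - 4 = 2.

2


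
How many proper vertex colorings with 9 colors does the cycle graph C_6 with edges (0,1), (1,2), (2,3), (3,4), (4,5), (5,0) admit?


P(C_6, k) = (k-1)^6 + (-1)^6*(k-1).
P(9) = (8)^6 + 8
= 262144 + 8 = 262152.

262152


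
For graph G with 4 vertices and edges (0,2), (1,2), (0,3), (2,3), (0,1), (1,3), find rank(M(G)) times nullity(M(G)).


r(M) = |V| - c = 4 - 1 = 3.
nullity = |E| - r(M) = 6 - 3 = 3.
Product = 3 * 3 = 9.

9


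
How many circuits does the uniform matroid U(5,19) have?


In U(5,19), circuits are the (6)-element subsets.
Any set of 6 elements is dependent, and removing any one element gives
an independent set of size 5, so it is a minimal dependent set.
Number of circuits = (19 choose 6) = 27132.

27132


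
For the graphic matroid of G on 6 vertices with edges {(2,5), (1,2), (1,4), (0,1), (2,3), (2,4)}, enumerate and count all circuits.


A circuit in a graphic matroid = edge set of a simple cycle.
G has 6 vertices and 6 edges.
Enumerating all minimal edge subsets forming cycles...
Total circuits found: 1.

1


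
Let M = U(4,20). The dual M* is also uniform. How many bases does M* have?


The dual of U(r,n) is U(n-r, n) = U(16,20).
Bases of U(16,20) are all (16)-element subsets.
|B(M*)| = C(20,16) = 4845.

4845


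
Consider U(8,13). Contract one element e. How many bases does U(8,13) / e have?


Contracting e from U(8,13) gives U(7,12).
Bases of U(7,12) = C(12,7) = 12! / (7! * 5!) = 792.

792


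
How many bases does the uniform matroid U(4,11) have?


Bases of U(4,11) are all 4-element subsets of the 11-element ground set.
Number of bases = C(11,4).
C(11,4) = (11 * 10 * 9 * 8) / (1 * 2 * 3 * 4) = 330.

330


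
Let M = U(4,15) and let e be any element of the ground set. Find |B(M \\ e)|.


Deleting e from U(4,15) gives U(4,14) since n > r.
Bases of U(4,14) = C(14,4) = (14 * 13 * 12 * 11) / (1 * 2 * 3 * 4) = 1001.

1001


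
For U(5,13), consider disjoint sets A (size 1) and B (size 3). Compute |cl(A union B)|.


|A union B| = 1 + 3 = 4 (disjoint).
In U(5,13), cl(S) = S if |S| < 5, else cl(S) = E.
Since 4 < 5, cl(A union B) = A union B.
|cl(A union B)| = 4.

4


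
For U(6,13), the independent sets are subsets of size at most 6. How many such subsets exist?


Independent sets of U(6,13) are all subsets of size <= 6.
Count = (13 choose 0) + (13 choose 1) + (13 choose 2) + (13 choose 3) + (13 choose 4) + (13 choose 5) + (13 choose 6)
     = 1 + 13 + 78 + 286 + 715 + 1287 + 1716
     = 4096.

4096


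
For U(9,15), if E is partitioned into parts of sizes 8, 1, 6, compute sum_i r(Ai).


r(Ai) = min(|Ai|, 9) for each part.
Sum = min(8,9) + min(1,9) + min(6,9)
    = 8 + 1 + 6
    = 15.

15


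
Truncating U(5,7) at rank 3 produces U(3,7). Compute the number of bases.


Truncating U(5,7) to rank 3 gives U(3,7).
Bases of U(3,7) are all 3-element subsets of 7 elements.
Number of bases = C(7,3) = 7! / (3! * 4!) = 35.

35


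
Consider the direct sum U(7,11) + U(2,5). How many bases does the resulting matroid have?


Bases of a direct sum M1 + M2: |B| = |B(M1)| * |B(M2)|.
|B(U(7,11))| = C(11,7) = 330.
|B(U(2,5))| = C(5,2) = 10.
Total bases = 330 * 10 = 3300.

3300


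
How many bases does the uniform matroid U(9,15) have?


Bases of U(9,15) are all 9-element subsets of the 15-element ground set.
Number of bases = C(15,9).
(15 choose 9) = 5005.

5005


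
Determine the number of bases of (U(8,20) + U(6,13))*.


(M1+M2)* = M1* + M2*.
M1* = U(12,20), bases: C(20,12) = 125970.
M2* = U(7,13), bases: C(13,7) = 1716.
|B(M*)| = 125970 * 1716 = 216164520.

216164520


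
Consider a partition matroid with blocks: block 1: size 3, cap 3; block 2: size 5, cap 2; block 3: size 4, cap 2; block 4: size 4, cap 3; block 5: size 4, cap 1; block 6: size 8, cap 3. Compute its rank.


Rank of a partition matroid = sum of min(|Si|, ci) for each block.
= min(3,3) + min(5,2) + min(4,2) + min(4,3) + min(4,1) + min(8,3)
= 3 + 2 + 2 + 3 + 1 + 3
= 14.

14


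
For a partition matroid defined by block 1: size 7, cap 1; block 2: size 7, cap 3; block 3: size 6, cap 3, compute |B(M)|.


A basis picks exactly ci elements from block i.
Number of bases = product of C(|Si|, ci).
= C(7,1) * C(7,3) * C(6,3)
= 7 * 35 * 20
= 4900.

4900


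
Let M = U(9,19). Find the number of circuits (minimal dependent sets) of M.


In U(9,19), circuits are the (10)-element subsets.
Any set of 10 elements is dependent, and removing any one element gives
an independent set of size 9, so it is a minimal dependent set.
Number of circuits = (19 choose 10) = 92378.

92378


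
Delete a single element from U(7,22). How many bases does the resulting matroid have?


Deleting e from U(7,22) gives U(7,21) since n > r.
Bases of U(7,21) = (21 choose 7) = 116280.

116280


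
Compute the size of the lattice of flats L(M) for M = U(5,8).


Flats of U(5,8): every subset of size < 5 is a flat, plus E itself.
Count = (8 choose 0) + (8 choose 1) + (8 choose 2) + (8 choose 3) + (8 choose 4) + 1
     = 1 + 8 + 28 + 56 + 70 + 1
     = 164.

164


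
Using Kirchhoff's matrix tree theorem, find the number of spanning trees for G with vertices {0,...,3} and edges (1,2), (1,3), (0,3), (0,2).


By Kirchhoff's matrix tree theorem, the number of spanning trees equals
the determinant of any cofactor of the Laplacian matrix L.
G has 4 vertices and 4 edges.
Computing the (3 x 3) cofactor determinant gives 4.

4


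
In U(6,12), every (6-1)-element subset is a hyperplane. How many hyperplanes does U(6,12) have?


Hyperplanes of U(6,12) are flats of rank 5.
In a uniform matroid, these are exactly the (5)-element subsets.
Count = C(12,5) = 12! / (5! * 7!) = 792.

792


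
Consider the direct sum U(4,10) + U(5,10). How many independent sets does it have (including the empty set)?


For a direct sum, |I(M1+M2)| = |I(M1)| * |I(M2)|.
|I(U(4,10))| = sum C(10,k) for k=0..4 = 386.
|I(U(5,10))| = sum C(10,k) for k=0..5 = 638.
Total = 386 * 638 = 246268.

246268


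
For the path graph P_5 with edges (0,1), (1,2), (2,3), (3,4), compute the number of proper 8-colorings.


P(P_5, k) = k * (k-1)^(4).
P(8) = 8 * 7^4 = 8 * 2401 = 19208.

19208


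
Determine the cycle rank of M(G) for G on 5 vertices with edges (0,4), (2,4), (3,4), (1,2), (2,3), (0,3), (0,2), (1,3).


Cycle rank (nullity) = |E| - r(M) = |E| - (|V| - c).
|E| = 8, |V| = 5, c = 1.
Nullity = 8 - (5 - 1) = 8 - 4 = 4.

4


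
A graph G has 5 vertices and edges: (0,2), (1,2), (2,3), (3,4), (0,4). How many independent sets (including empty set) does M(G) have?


An independent set in a graphic matroid is an acyclic edge subset.
G has 5 vertices and 5 edges.
Enumerate all 2^5 = 32 subsets, checking for acyclicity.
Total independent sets = 30.

30


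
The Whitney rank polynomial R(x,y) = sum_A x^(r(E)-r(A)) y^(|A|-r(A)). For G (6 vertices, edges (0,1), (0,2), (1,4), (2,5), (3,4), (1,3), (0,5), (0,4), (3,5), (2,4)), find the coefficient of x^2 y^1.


R(x,y) = sum over A in 2^E of x^(r(E)-r(A)) * y^(|A|-r(A)).
G has 6 vertices, 10 edges. r(E) = 5.
Enumerate all 2^10 = 1024 subsets.
Count subsets with r(E)-r(A)=2 and |A|-r(A)=1: 34.

34


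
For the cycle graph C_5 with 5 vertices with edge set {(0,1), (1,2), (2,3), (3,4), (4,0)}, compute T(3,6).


T(C_5; x,y) = x + x^2 + ... + x^(4) + y.
T(3,6) = 3^1 + 3^2 + 3^3 + 3^4 + 6
= 3 + 9 + 27 + 81 + 6
= 126.

126


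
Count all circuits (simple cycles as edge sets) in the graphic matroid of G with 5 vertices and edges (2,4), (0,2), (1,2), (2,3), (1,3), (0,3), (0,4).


A circuit in a graphic matroid = edge set of a simple cycle.
G has 5 vertices and 7 edges.
Enumerating all minimal edge subsets forming cycles...
Total circuits found: 6.

6


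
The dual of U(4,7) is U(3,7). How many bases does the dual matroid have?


The dual of U(r,n) is U(n-r, n) = U(3,7).
Bases of U(3,7) are all (3)-element subsets.
|B(M*)| = (7 choose 3) = 35.

35


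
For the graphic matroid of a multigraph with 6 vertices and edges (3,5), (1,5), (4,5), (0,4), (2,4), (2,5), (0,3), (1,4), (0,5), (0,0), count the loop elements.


In a graphic matroid, a loop is a self-loop edge (u,u) with rank 0.
Examining all 10 edges for self-loops...
Self-loops found: (0,0)
Number of loops = 1.

1


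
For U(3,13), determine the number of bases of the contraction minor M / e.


Contracting e from U(3,13) gives U(2,12).
Bases of U(2,12) = C(12,2) = 12! / (2! * 10!) = 66.

66


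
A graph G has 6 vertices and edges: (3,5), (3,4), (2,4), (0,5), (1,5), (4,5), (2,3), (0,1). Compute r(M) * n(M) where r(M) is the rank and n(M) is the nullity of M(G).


r(M) = |V| - c = 6 - 1 = 5.
nullity = |E| - r(M) = 8 - 5 = 3.
Product = 5 * 3 = 15.

15


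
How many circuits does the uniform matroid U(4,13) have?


In U(4,13), circuits are the (5)-element subsets.
Any set of 5 elements is dependent, and removing any one element gives
an independent set of size 4, so it is a minimal dependent set.
Number of circuits = (13 choose 5) = 1287.

1287


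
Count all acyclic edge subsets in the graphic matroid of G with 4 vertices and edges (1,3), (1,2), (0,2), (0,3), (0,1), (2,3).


An independent set in a graphic matroid is an acyclic edge subset.
G has 4 vertices and 6 edges.
Enumerate all 2^6 = 64 subsets, checking for acyclicity.
Total independent sets = 38.

38


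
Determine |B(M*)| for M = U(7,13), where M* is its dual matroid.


The dual of U(r,n) is U(n-r, n) = U(6,13).
Bases of U(6,13) are all (6)-element subsets.
|B(M*)| = C(13,6) = 13! / (6! * 7!) = 1716.

1716


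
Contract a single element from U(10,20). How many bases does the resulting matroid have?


Contracting e from U(10,20) gives U(9,19).
Bases of U(9,19) = C(19,9) = 92378.

92378


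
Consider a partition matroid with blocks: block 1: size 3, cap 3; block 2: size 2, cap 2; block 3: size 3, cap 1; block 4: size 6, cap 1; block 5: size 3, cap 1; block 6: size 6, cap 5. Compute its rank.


Rank of a partition matroid = sum of min(|Si|, ci) for each block.
= min(3,3) + min(2,2) + min(3,1) + min(6,1) + min(3,1) + min(6,5)
= 3 + 2 + 1 + 1 + 1 + 5
= 13.

13


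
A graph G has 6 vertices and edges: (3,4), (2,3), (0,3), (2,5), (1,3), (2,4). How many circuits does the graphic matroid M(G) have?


A circuit in a graphic matroid = edge set of a simple cycle.
G has 6 vertices and 6 edges.
Enumerating all minimal edge subsets forming cycles...
Total circuits found: 1.

1


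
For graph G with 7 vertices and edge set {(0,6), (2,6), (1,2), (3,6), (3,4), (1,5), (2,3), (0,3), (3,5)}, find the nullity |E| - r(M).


Cycle rank (nullity) = |E| - r(M) = |E| - (|V| - c).
|E| = 9, |V| = 7, c = 1.
Nullity = 9 - (7 - 1) = 9 - 6 = 3.

3


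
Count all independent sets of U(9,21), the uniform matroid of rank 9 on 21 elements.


Independent sets of U(9,21) are all subsets of size <= 9.
Count = C(21,0) + C(21,1) + C(21,2) + C(21,3) + C(21,4) + C(21,5) + C(21,6) + C(21,7) + C(21,8) + C(21,9)
     = 1 + 21 + 210 + 1330 + 5985 + 20349 + 54264 + 116280 + 203490 + 293930
     = 695860.

695860


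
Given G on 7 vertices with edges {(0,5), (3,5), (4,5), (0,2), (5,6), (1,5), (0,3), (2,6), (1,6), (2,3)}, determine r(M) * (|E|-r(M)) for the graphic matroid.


r(M) = |V| - c = 7 - 1 = 6.
nullity = |E| - r(M) = 10 - 6 = 4.
Product = 6 * 4 = 24.

24


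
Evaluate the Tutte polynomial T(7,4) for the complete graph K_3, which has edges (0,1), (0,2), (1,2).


T(K_3; x,y) = x^2 + x + y.
T(7,4) = 49 + 7 + 4 = 60.

60


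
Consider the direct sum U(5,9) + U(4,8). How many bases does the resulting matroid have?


Bases of a direct sum M1 + M2: |B| = |B(M1)| * |B(M2)|.
|B(U(5,9))| = C(9,5) = 126.
|B(U(4,8))| = C(8,4) = 70.
Total bases = 126 * 70 = 8820.

8820


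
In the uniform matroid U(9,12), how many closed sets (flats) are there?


Flats of U(9,12): every subset of size < 9 is a flat, plus E itself.
Count = C(12,0) + C(12,1) + C(12,2) + C(12,3) + C(12,4) + C(12,5) + C(12,6) + C(12,7) + C(12,8) + 1
     = 1 + 12 + 66 + 220 + 495 + 792 + 924 + 792 + 495 + 1
     = 3798.

3798


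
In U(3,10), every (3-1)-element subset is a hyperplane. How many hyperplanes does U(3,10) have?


Hyperplanes of U(3,10) are flats of rank 2.
In a uniform matroid, these are exactly the (2)-element subsets.
Count = C(10,2) = (10 * 9) / (1 * 2) = 45.

45


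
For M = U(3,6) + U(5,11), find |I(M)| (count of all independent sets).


For a direct sum, |I(M1+M2)| = |I(M1)| * |I(M2)|.
|I(U(3,6))| = sum C(6,k) for k=0..3 = 42.
|I(U(5,11))| = sum C(11,k) for k=0..5 = 1024.
Total = 42 * 1024 = 43008.

43008


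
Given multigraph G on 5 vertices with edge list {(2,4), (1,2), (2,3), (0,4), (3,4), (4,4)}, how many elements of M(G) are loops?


In a graphic matroid, a loop is a self-loop edge (u,u) with rank 0.
Examining all 6 edges for self-loops...
Self-loops found: (4,4)
Number of loops = 1.

1


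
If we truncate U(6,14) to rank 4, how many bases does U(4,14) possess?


Truncating U(6,14) to rank 4 gives U(4,14).
Bases of U(4,14) are all 4-element subsets of 14 elements.
Number of bases = C(14,4) = (14 * 13 * 12 * 11) / (1 * 2 * 3 * 4) = 1001.

1001


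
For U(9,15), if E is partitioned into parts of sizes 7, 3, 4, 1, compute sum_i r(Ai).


r(Ai) = min(|Ai|, 9) for each part.
Sum = min(7,9) + min(3,9) + min(4,9) + min(1,9)
    = 7 + 3 + 4 + 1
    = 15.

15


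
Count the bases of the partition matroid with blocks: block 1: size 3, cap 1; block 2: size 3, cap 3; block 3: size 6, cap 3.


A basis picks exactly ci elements from block i.
Number of bases = product of C(|Si|, ci).
= C(3,1) * C(3,3) * C(6,3)
= 3 * 1 * 20
= 60.

60


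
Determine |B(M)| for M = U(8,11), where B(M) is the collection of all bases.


Bases of U(8,11) are all 8-element subsets of the 11-element ground set.
Number of bases = C(11,8).
C(11,8) = 11! / (8! * 3!) = 165.

165


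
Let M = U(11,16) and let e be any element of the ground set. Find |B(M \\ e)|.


Deleting e from U(11,16) gives U(11,15) since n > r.
Bases of U(11,15) = C(15,11) = 1365.

1365


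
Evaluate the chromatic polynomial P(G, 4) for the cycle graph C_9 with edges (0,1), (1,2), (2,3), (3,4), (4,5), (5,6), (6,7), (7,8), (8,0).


P(C_9, k) = (k-1)^9 + (-1)^9*(k-1).
P(4) = (3)^9 - 3
= 19683 - 3 = 19680.

19680


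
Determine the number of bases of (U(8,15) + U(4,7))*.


(M1+M2)* = M1* + M2*.
M1* = U(7,15), bases: C(15,7) = 6435.
M2* = U(3,7), bases: C(7,3) = 35.
|B(M*)| = 6435 * 35 = 225225.

225225


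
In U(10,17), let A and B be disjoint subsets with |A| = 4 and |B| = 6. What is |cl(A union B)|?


|A union B| = 4 + 6 = 10 (disjoint).
In U(10,17), cl(S) = S if |S| < 10, else cl(S) = E.
Since 10 >= 10, cl(A union B) = E.
|cl(A union B)| = 17.

17


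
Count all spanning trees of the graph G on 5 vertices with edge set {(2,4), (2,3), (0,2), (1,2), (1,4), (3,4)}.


By Kirchhoff's matrix tree theorem, the number of spanning trees equals
the determinant of any cofactor of the Laplacian matrix L.
G has 5 vertices and 6 edges.
Computing the (4 x 4) cofactor determinant gives 8.

8


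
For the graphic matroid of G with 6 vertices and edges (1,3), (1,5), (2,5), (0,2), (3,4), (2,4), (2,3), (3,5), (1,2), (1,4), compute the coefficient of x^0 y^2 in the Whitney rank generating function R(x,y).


R(x,y) = sum over A in 2^E of x^(r(E)-r(A)) * y^(|A|-r(A)).
G has 6 vertices, 10 edges. r(E) = 5.
Enumerate all 2^10 = 1024 subsets.
Count subsets with r(E)-r(A)=0 and |A|-r(A)=2: 82.

82


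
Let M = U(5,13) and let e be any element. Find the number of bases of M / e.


Contracting e from U(5,13) gives U(4,12).
Bases of U(4,12) = C(12,4) = 12! / (4! * 8!) = 495.

495


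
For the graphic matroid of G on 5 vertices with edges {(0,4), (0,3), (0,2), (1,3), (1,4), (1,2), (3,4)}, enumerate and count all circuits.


A circuit in a graphic matroid = edge set of a simple cycle.
G has 5 vertices and 7 edges.
Enumerating all minimal edge subsets forming cycles...
Total circuits found: 7.

7


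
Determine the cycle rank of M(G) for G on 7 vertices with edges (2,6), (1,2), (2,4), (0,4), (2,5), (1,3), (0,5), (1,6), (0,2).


Cycle rank (nullity) = |E| - r(M) = |E| - (|V| - c).
|E| = 9, |V| = 7, c = 1.
Nullity = 9 - (7 - 1) = 9 - 6 = 3.

3


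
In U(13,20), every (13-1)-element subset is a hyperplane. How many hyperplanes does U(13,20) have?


Hyperplanes of U(13,20) are flats of rank 12.
In a uniform matroid, these are exactly the (12)-element subsets.
Count = C(20,12) = 20! / (12! * 8!) = 125970.

125970


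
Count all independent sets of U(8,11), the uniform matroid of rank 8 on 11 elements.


Independent sets of U(8,11) are all subsets of size <= 8.
Count = (11 choose 0) + (11 choose 1) + (11 choose 2) + (11 choose 3) + (11 choose 4) + (11 choose 5) + (11 choose 6) + (11 choose 7) + (11 choose 8)
     = 1 + 11 + 55 + 165 + 330 + 462 + 462 + 330 + 165
     = 1981.

1981


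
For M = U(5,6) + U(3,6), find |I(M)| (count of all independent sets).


For a direct sum, |I(M1+M2)| = |I(M1)| * |I(M2)|.
|I(U(5,6))| = sum C(6,k) for k=0..5 = 63.
|I(U(3,6))| = sum C(6,k) for k=0..3 = 42.
Total = 63 * 42 = 2646.

2646


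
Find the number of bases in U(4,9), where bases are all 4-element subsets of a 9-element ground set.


Bases of U(4,9) are all 4-element subsets of the 9-element ground set.
Number of bases = C(9,4).
C(9,4) = (9 * 8 * 7 * 6) / (1 * 2 * 3 * 4) = 126.

126


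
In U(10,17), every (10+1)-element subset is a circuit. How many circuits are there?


In U(10,17), circuits are the (11)-element subsets.
Any set of 11 elements is dependent, and removing any one element gives
an independent set of size 10, so it is a minimal dependent set.
Number of circuits = C(17,11) = 12376.

12376


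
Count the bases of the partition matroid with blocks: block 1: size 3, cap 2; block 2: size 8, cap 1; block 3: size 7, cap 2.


A basis picks exactly ci elements from block i.
Number of bases = product of C(|Si|, ci).
= C(3,2) * C(8,1) * C(7,2)
= 3 * 8 * 21
= 504.

504


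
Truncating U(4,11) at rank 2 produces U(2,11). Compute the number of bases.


Truncating U(4,11) to rank 2 gives U(2,11).
Bases of U(2,11) are all 2-element subsets of 11 elements.
Number of bases = C(11,2) = (11 * 10) / (1 * 2) = 55.

55


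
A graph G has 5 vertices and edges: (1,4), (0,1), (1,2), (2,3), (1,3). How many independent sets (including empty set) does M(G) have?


An independent set in a graphic matroid is an acyclic edge subset.
G has 5 vertices and 5 edges.
Enumerate all 2^5 = 32 subsets, checking for acyclicity.
Total independent sets = 28.

28


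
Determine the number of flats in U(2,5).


Flats of U(2,5): every subset of size < 2 is a flat, plus E itself.
Count = C(5,0) + C(5,1) + 1
     = 1 + 5 + 1
     = 7.

7


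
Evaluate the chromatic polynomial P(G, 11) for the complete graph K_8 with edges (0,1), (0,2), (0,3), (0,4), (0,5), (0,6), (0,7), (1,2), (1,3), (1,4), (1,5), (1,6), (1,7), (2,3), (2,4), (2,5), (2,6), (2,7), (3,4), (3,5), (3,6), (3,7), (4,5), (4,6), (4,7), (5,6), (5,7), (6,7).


P(K_8, k) = k(k-1)(k-2)...(k-7).
P(11) = (11) * (10) * (9) * (8) * (7) * (6) * (5) * (4) = 6652800.

6652800


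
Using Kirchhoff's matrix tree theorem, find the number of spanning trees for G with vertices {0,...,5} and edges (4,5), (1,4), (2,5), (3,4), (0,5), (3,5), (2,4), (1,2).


By Kirchhoff's matrix tree theorem, the number of spanning trees equals
the determinant of any cofactor of the Laplacian matrix L.
G has 6 vertices and 8 edges.
Computing the (5 x 5) cofactor determinant gives 21.

21


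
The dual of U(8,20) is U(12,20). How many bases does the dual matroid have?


The dual of U(r,n) is U(n-r, n) = U(12,20).
Bases of U(12,20) are all (12)-element subsets.
|B(M*)| = C(20,12) = 125970.

125970


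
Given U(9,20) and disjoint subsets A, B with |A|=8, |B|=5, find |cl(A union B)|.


|A union B| = 8 + 5 = 13 (disjoint).
In U(9,20), cl(S) = S if |S| < 9, else cl(S) = E.
Since 13 >= 9, cl(A union B) = E.
|cl(A union B)| = 20.

20


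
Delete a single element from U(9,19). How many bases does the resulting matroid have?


Deleting e from U(9,19) gives U(9,18) since n > r.
Bases of U(9,18) = C(18,9) = 18! / (9! * 9!) = 48620.

48620


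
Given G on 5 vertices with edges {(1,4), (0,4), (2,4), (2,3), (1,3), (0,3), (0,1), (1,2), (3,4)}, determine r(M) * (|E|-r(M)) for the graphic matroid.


r(M) = |V| - c = 5 - 1 = 4.
nullity = |E| - r(M) = 9 - 4 = 5.
Product = 4 * 5 = 20.

20


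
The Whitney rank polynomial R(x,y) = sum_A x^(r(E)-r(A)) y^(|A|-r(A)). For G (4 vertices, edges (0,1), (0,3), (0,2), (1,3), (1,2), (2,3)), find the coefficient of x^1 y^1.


R(x,y) = sum over A in 2^E of x^(r(E)-r(A)) * y^(|A|-r(A)).
G has 4 vertices, 6 edges. r(E) = 3.
Enumerate all 2^6 = 64 subsets.
Count subsets with r(E)-r(A)=1 and |A|-r(A)=1: 4.

4


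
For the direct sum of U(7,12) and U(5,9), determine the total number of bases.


Bases of a direct sum M1 + M2: |B| = |B(M1)| * |B(M2)|.
|B(U(7,12))| = C(12,7) = 792.
|B(U(5,9))| = C(9,5) = 126.
Total bases = 792 * 126 = 99792.

99792


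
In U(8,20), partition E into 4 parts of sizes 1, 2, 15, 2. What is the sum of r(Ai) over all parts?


r(Ai) = min(|Ai|, 8) for each part.
Sum = min(1,8) + min(2,8) + min(15,8) + min(2,8)
    = 1 + 2 + 8 + 2
    = 13.

13
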